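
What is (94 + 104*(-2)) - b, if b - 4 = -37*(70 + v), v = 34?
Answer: 3730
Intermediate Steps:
b = -3844 (b = 4 - 37*(70 + 34) = 4 - 37*104 = 4 - 3848 = -3844)
(94 + 104*(-2)) - b = (94 + 104*(-2)) - 1*(-3844) = (94 - 208) + 3844 = -114 + 3844 = 3730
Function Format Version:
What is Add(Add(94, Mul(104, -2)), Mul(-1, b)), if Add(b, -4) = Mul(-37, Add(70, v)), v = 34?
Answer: 3730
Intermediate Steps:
b = -3844 (b = Add(4, Mul(-37, Add(70, 34))) = Add(4, Mul(-37, 104)) = Add(4, -3848) = -3844)
Add(Add(94, Mul(104, -2)), Mul(-1, b)) = Add(Add(94, Mul(104, -2)), Mul(-1, -3844)) = Add(Add(94, -208), 3844) = Add(-114, 3844) = 3730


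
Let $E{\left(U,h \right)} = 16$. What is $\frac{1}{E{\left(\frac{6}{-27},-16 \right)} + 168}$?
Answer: $\frac{1}{184} \approx 0.0054348$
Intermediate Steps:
$\frac{1}{E{\left(\frac{6}{-27},-16 \right)} + 168} = \frac{1}{16 + 168} = \frac{1}{184}$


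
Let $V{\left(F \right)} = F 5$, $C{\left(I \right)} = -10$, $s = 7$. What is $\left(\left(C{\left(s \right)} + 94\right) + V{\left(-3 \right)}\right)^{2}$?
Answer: $4761$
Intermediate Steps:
$V{\left(F \right)} = 5 F$
$\left(\left(C{\left(s \right)} + 94\right) + V{\left(-3 \right)}\right)^{2} = \left(\left(-10 + 94\right) + 5 \left(-3\right)\right)^{2} = \left(84 - 15\right)^{2} = 69^{2} = 4761$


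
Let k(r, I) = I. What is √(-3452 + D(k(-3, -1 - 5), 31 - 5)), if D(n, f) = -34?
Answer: I*√3486 ≈ 59.042*I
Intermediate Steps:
√(-3452 + D(k(-3, -1 - 5), 31 - 5)) = √(-3452 - 34) = √(-3486) = I*√3486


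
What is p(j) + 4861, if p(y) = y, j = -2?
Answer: 4859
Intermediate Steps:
p(j) + 4861 = -2 + 4861 = 4859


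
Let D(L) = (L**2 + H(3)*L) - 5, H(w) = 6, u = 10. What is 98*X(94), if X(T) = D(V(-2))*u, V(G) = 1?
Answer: 1960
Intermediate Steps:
D(L) = -5 + L**2 + 6*L (D(L) = (L**2 + 6*L) - 5 = -5 + L**2 + 6*L)
X(T) = 20 (X(T) = (-5 + 1**2 + 6*1)*10 = (-5 + 1 + 6)*10 = 2*10 = 20)
98*X(94) = 98*20 = 1960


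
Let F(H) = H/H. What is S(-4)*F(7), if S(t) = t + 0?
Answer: -4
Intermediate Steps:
F(H) = 1
S(t) = t
S(-4)*F(7) = -4*1 = -4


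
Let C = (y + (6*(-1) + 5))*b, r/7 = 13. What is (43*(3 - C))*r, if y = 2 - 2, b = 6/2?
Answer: 23478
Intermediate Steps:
r = 91 (r = 7*13 = 91)
b = 3 (b = 6*(½) = 3)
y = 0
C = -3 (C = (0 + (6*(-1) + 5))*3 = (0 + (-6 + 5))*3 = (0 - 1)*3 = -1*3 = -3)
(43*(3 - C))*r = (43*(3 - 1*(-3)))*91 = (43*(3 + 3))*91 = (43*6)*91 = 258*91 = 23478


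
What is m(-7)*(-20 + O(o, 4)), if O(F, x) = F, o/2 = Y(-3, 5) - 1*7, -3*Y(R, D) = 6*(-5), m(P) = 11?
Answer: -154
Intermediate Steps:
Y(R, D) = 10 (Y(R, D) = -2*(-5) = -⅓*(-30) = 10)
o = 6 (o = 2*(10 - 1*7) = 2*(10 - 7) = 2*3 = 6)
m(-7)*(-20 + O(o, 4)) = 11*(-20 + 6) = 11*(-14) = -154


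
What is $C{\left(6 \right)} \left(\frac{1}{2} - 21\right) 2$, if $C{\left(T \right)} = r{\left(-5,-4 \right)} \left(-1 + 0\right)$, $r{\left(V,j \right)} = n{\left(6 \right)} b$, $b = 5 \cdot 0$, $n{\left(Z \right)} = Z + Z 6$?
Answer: $0$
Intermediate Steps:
$n{\left(Z \right)} = 7 Z$ ($n{\left(Z \right)} = Z + 6 Z = 7 Z$)
$b = 0$
$r{\left(V,j \right)} = 0$ ($r{\left(V,j \right)} = 7 \cdot 6 \cdot 0 = 42 \cdot 0 = 0$)
$C{\left(T \right)} = 0$ ($C{\left(T \right)} = 0 \left(-1 + 0\right) = 0 \left(-1\right) = 0$)
$C{\left(6 \right)} \left(\frac{1}{2} - 21\right) 2 = 0 \left(\frac{1}{2} - 21\right) 2 = 0 \left(- \frac{41}{2}\right) 2 = 0 \cdot 2 = 0$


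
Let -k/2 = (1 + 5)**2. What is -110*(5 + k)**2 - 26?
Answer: -493816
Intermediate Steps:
k = -72 (k = -2*(1 + 5)**2 = -2*6**2 = -2*36 = -72)
-110*(5 + k)**2 - 26 = -110*(5 - 72)**2 - 26 = -110*(-67)**2 - 26 = -110*4489 - 26 = -493790 - 26 = -493816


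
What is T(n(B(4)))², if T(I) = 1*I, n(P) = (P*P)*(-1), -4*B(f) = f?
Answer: 1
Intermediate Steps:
B(f) = -f/4
n(P) = -P² (n(P) = P²*(-1) = -P²)
T(I) = I
T(n(B(4)))² = (-(-¼*4)²)² = (-1*(-1)²)² = (-1*1)² = (-1)² = 1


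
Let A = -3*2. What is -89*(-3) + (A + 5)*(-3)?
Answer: 270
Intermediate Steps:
A = -6
-89*(-3) + (A + 5)*(-3) = -89*(-3) + (-6 + 5)*(-3) = 267 - 1*(-3) = 267 + 3 = 270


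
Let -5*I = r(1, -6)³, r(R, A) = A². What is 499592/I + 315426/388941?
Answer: -39868439371/756101304 ≈ -52.729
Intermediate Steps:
I = -46656/5 (I = -((-6)²)³/5 = -⅕*36³ = -⅕*46656 = -46656/5 ≈ -9331.2)
499592/I + 315426/388941 = 499592/(-46656/5) + 315426/388941 = 499592*(-5/46656) + 315426*(1/388941) = -312245/5832 + 105142/129647 = -39868439371/756101304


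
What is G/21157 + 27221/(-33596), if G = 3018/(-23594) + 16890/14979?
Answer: -33920791720499329/41867285514774812 ≈ -0.81020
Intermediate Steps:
G = 58882673/58902421 (G = 3018*(-1/23594) + 16890*(1/14979) = -1509/11797 + 5630/4993 = 58882673/58902421 ≈ 0.99966)
G/21157 + 27221/(-33596) = (58882673/58902421)/21157 + 27221/(-33596) = (58882673/58902421)*(1/21157) + 27221*(-1/33596) = 58882673/1246198521097 - 27221/33596 = -33920791720499329/41867285514774812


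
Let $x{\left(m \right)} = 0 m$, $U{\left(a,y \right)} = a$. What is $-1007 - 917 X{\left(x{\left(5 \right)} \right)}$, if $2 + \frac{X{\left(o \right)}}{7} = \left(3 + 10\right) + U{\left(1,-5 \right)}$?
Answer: $-78035$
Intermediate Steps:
$x{\left(m \right)} = 0$
$X{\left(o \right)} = 84$ ($X{\left(o \right)} = -14 + 7 \left(\left(3 + 10\right) + 1\right) = -14 + 7 \left(13 + 1\right) = -14 + 7 \cdot 14 = -14 + 98 = 84$)
$-1007 - 917 X{\left(x{\left(5 \right)} \right)} = -1007 - 77028 = -78035$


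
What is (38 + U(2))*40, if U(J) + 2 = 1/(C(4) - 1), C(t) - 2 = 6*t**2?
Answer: 139720/97 ≈ 1440.4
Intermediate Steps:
C(t) = 2 + 6*t**2
U(J) = -193/97 (U(J) = -2 + 1/((2 + 6*4**2) - 1) = -2 + 1/((2 + 6*16) - 1) = -2 + 1/((2 + 96) - 1) = -2 + 1/(98 - 1) = -2 + 1/97 = -193/97)
(38 + U(2))*40 = (38 - 193/97)*40 = (3493/97)*40 = 139720/97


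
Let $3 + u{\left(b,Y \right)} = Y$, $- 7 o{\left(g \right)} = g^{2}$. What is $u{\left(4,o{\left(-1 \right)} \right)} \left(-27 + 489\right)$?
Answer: $-1452$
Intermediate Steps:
$o{\left(g \right)} = - \frac{g^{2}}{7}$
$u{\left(b,Y \right)} = -3 + Y$
$u{\left(4,o{\left(-1 \right)} \right)} \left(-27 + 489\right) = \left(-3 - \frac{\left(-1\right)^{2}}{7}\right) \left(-27 + 489\right) = \left(-3 - \frac{1}{7}\right) 462 = \left(- \frac{22}{7}\right) 462 = -1452$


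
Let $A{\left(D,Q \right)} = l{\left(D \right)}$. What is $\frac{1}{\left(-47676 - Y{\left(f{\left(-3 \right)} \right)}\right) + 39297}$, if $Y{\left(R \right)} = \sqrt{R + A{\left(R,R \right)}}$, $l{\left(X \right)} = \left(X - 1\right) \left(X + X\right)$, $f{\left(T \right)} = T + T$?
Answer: $- \frac{2793}{23402521} + \frac{\sqrt{78}}{70207563} \approx -0.00011922$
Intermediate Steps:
$f{\left(T \right)} = 2 T$
$l{\left(X \right)} = 2 X \left(-1 + X\right)$ ($l{\left(X \right)} = \left(-1 + X\right) 2 X = 2 X \left(-1 + X\right)$)
$A{\left(D,Q \right)} = 2 D \left(-1 + D\right)$
$Y{\left(R \right)} = \sqrt{R + 2 R \left(-1 + R\right)}$
$\frac{1}{\left(-47676 - Y{\left(f{\left(-3 \right)} \right)}\right) + 39297} = \frac{1}{\left(-47676 - \sqrt{2 \left(-3\right) \left(-1 + 2 \cdot 2 \left(-3\right)\right)}\right) + 39297} = \frac{1}{\left(-47676 - \sqrt{- 6 \left(-1 + 2 \left(-6\right)\right)}\right) + 39297} = \frac{1}{\left(-47676 - \sqrt{- 6 \left(-1 - 12\right)}\right) + 39297} = \frac{1}{\left(-47676 - \sqrt{\left(-6\right) \left(-13\right)}\right) + 39297} = \frac{1}{\left(-47676 - \sqrt{78}\right) + 39297} = \frac{1}{-8379 - \sqrt{78}}$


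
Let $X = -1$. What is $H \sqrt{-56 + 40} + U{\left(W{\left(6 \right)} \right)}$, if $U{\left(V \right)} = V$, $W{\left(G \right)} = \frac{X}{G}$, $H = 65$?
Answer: $- \frac{1}{6} + 260 i \approx -0.16667 + 260.0 i$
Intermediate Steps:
$W{\left(G \right)} = - \frac{1}{G}$
$H \sqrt{-56 + 40} + U{\left(W{\left(6 \right)} \right)} = 65 \sqrt{-56 + 40} - \frac{1}{6} = 65 \sqrt{-16} - \frac{1}{6} = 65 \cdot 4 i - \frac{1}{6} = 260 i - \frac{1}{6} = - \frac{1}{6} + 260 i$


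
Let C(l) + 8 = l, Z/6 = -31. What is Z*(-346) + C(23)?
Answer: 64371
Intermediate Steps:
Z = -186 (Z = 6*(-31) = -186)
C(l) = -8 + l
Z*(-346) + C(23) = -186*(-346) + (-8 + 23) = 64356 + 15 = 64371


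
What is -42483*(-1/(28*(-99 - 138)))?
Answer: -2023/316 ≈ -6.4019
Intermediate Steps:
-42483*(-1/(28*(-99 - 138))) = -42483/((-237*(-28))) = -42483/6636 = -42483*1/6636 = -2023/316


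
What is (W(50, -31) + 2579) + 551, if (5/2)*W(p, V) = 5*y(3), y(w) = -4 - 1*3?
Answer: 3116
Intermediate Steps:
y(w) = -7 (y(w) = -4 - 3 = -7)
W(p, V) = -14 (W(p, V) = 2*(5*(-7))/5 = (2/5)*(-35) = -14)
(W(50, -31) + 2579) + 551 = (-14 + 2579) + 551 = 2565 + 551 = 3116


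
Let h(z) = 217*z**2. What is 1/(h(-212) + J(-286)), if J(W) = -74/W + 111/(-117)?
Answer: 429/4183971496 ≈ 1.0253e-7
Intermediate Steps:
J(W) = -37/39 - 74/W (J(W) = -74/W + 111*(-1/117) = -74/W - 37/39 = -37/39 - 74/W)
1/(h(-212) + J(-286)) = 1/(217*(-212)**2 + (-37/39 - 74/(-286))) = 1/(217*44944 + (-37/39 - 74*(-1/286))) = 1/(9752848 + (-37/39 + 37/143)) = 1/(9752848 - 296/429) = 1/(4183971496/429) = 429/4183971496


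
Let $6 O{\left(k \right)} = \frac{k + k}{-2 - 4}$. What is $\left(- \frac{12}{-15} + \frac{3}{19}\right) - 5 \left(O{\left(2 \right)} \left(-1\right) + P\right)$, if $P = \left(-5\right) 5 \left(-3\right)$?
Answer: $- \frac{320281}{855} \approx -374.6$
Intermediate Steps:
$P = 75$ ($P = \left(-25\right) \left(-3\right) = 75$)
$O{\left(k \right)} = - \frac{k}{18}$ ($O{\left(k \right)} = \frac{\left(k + k\right) \frac{1}{-2 - 4}}{6} = \frac{2 k \frac{1}{-6}}{6} = \frac{2 k \left(- \frac{1}{6}\right)}{6} = \frac{\left(- \frac{1}{3}\right) k}{6} = - \frac{k}{18}$)
$\left(- \frac{12}{-15} + \frac{3}{19}\right) - 5 \left(O{\left(2 \right)} \left(-1\right) + P\right) = \left(- \frac{12}{-15} + \frac{3}{19}\right) - 5 \left(\left(- \frac{1}{18}\right) 2 \left(-1\right) + 75\right) = \left(\left(-12\right) \left(- \frac{1}{15}\right) + 3 \cdot \frac{1}{19}\right) - 5 \left(\left(- \frac{1}{9}\right) \left(-1\right) + 75\right) = \left(\frac{4}{5} + \frac{3}{19}\right) - 5 \left(\frac{1}{9} + 75\right) = \frac{91}{95} - \frac{3380}{9} = - \frac{320281}{855}$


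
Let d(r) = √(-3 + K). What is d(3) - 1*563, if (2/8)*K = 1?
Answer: -562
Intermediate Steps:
K = 4 (K = 4*1 = 4)
d(r) = 1 (d(r) = √(-3 + 4) = √1 = 1)
d(3) - 1*563 = 1 - 1*563 = 1 - 563 = -562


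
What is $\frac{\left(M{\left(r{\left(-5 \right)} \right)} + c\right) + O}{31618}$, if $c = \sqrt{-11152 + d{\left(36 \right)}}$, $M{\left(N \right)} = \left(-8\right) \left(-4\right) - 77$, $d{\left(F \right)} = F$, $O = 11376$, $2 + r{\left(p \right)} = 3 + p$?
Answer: $\frac{11331}{31618} + \frac{i \sqrt{2779}}{15809} \approx 0.35837 + 0.0033346 i$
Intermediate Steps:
$r{\left(p \right)} = 1 + p$ ($r{\left(p \right)} = -2 + \left(3 + p\right) = 1 + p$)
$M{\left(N \right)} = -45$ ($M{\left(N \right)} = 32 - 77 = -45$)
$c = 2 i \sqrt{2779}$ ($c = \sqrt{-11152 + 36} = \sqrt{-11116} = 2 i \sqrt{2779} \approx 105.43 i$)
$\frac{\left(M{\left(r{\left(-5 \right)} \right)} + c\right) + O}{31618} = \frac{\left(-45 + 2 i \sqrt{2779}\right) + 11376}{31618} = \left(11331 + 2 i \sqrt{2779}\right) \frac{1}{31618} = \frac{11331}{31618} + \frac{i \sqrt{2779}}{15809}$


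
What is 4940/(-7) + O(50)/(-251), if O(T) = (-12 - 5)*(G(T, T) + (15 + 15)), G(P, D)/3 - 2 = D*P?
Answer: -343156/1757 ≈ -195.31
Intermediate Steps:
G(P, D) = 6 + 3*D*P (G(P, D) = 6 + 3*(D*P) = 6 + 3*D*P)
O(T) = -612 - 51*T**2 (O(T) = (-12 - 5)*((6 + 3*T*T) + (15 + 15)) = -17*((6 + 3*T**2) + 30) = -17*(36 + 3*T**2) = -612 - 51*T**2)
4940/(-7) + O(50)/(-251) = 4940/(-7) + (-612 - 51*50**2)/(-251) = 4940*(-1/7) + (-612 - 51*2500)*(-1/251) = -4940/7 + (-612 - 127500)*(-1/251) = -4940/7 - 128112*(-1/251) = -4940/7 + 128112/251 = -343156/1757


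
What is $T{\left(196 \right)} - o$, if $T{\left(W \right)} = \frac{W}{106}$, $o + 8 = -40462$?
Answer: $\frac{2145008}{53} \approx 40472.0$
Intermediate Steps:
$o = -40470$ ($o = -8 - 40462 = -40470$)
$T{\left(W \right)} = \frac{W}{106}$ ($T{\left(W \right)} = W \frac{1}{106} = \frac{W}{106}$)
$T{\left(196 \right)} - o = \frac{1}{106} \cdot 196 - -40470 = \frac{98}{53} + 40470 = \frac{2145008}{53}$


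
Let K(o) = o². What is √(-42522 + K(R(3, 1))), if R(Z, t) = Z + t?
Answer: I*√42506 ≈ 206.17*I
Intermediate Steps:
√(-42522 + K(R(3, 1))) = √(-42522 + (3 + 1)²) = √(-42522 + 4²) = √(-42522 + 16) = √(-42506) = I*√42506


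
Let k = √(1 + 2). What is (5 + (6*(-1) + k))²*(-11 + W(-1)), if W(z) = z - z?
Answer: -44 + 22*√3 ≈ -5.8949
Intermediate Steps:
k = √3 ≈ 1.7320
W(z) = 0
(5 + (6*(-1) + k))²*(-11 + W(-1)) = (5 + (6*(-1) + √3))²*(-11 + 0) = (5 + (-6 + √3))²*(-11) = (-1 + √3)²*(-11) = -11*(-1 + √3)²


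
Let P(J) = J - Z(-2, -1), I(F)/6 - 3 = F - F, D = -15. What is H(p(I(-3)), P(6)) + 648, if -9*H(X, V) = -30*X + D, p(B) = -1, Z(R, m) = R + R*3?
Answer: 1939/3 ≈ 646.33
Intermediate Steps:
I(F) = 18 (I(F) = 18 + 6*(F - F) = 18 + 6*0 = 18 + 0 = 18)
Z(R, m) = 4*R (Z(R, m) = R + 3*R = 4*R)
P(J) = 8 + J (P(J) = J - 4*(-2) = J - 1*(-8) = J + 8 = 8 + J)
H(X, V) = 5/3 + 10*X/3 (H(X, V) = -(-30*X - 15)/9 = -(-15 - 30*X)/9 = 5/3 + 10*X/3)
H(p(I(-3)), P(6)) + 648 = (5/3 + (10/3)*(-1)) + 648 = (5/3 - 10/3) + 648 = -5/3 + 648 = 1939/3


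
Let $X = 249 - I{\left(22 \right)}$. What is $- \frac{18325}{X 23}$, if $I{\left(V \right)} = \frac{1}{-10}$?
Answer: $- \frac{183250}{57293} \approx -3.1985$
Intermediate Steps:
$I{\left(V \right)} = - \frac{1}{10}$
$X = \frac{2491}{10}$ ($X = 249 - - \frac{1}{10} = 249 + \frac{1}{10} = \frac{2491}{10} \approx 249.1$)
$- \frac{18325}{X 23} = - \frac{18325}{\frac{2491}{10} \cdot 23} = - \frac{18325}{\frac{57293}{10}} = \left(-18325\right) \frac{10}{57293} = - \frac{183250}{57293}$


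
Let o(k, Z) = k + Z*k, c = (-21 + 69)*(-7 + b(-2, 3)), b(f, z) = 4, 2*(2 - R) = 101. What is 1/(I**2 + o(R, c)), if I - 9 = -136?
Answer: 2/46129 ≈ 4.3357e-5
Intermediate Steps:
R = -97/2 (R = 2 - 1/2*101 = 2 - 101/2 = -97/2 ≈ -48.500)
c = -144 (c = (-21 + 69)*(-7 + 4) = 48*(-3) = -144)
I = -127 (I = 9 - 136 = -127)
1/(I**2 + o(R, c)) = 1/((-127)**2 - 97*(1 - 144)/2) = 1/(16129 - 97/2*(-143)) = 1/(16129 + 13871/2) = 1/(46129/2) = 2/46129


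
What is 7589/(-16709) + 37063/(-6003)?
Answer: -664842434/100304127 ≈ -6.6283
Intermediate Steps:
7589/(-16709) + 37063/(-6003) = 7589*(-1/16709) + 37063*(-1/6003) = -7589/16709 - 37063/6003 = -664842434/100304127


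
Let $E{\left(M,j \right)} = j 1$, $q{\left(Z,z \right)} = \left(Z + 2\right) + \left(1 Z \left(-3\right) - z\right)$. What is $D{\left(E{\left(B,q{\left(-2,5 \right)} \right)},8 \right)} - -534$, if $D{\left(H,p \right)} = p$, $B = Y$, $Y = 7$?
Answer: $542$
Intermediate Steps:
$q{\left(Z,z \right)} = 2 - z - 2 Z$ ($q{\left(Z,z \right)} = \left(2 + Z\right) + \left(Z \left(-3\right) - z\right) = \left(2 + Z\right) - \left(z + 3 Z\right) = 2 - z - 2 Z$)
$B = 7$
$E{\left(M,j \right)} = j$
$D{\left(E{\left(B,q{\left(-2,5 \right)} \right)},8 \right)} - -534 = 8 - -534 = 8 + 534 = 542$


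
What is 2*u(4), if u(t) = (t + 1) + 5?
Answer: 20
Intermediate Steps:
u(t) = 6 + t (u(t) = (1 + t) + 5 = 6 + t)
2*u(4) = 2*(6 + 4) = 2*10 = 20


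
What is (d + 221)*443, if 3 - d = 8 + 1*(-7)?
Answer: 98789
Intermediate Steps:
d = 2 (d = 3 - (8 + 1*(-7)) = 3 - (8 - 7) = 3 - 1*1 = 3 - 1 = 2)
(d + 221)*443 = (2 + 221)*443 = 223*443 = 98789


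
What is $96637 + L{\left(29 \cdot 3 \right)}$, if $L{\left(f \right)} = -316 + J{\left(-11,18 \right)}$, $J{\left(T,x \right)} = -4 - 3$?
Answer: $96314$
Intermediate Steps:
$J{\left(T,x \right)} = -7$
$L{\left(f \right)} = -323$ ($L{\left(f \right)} = -316 - 7 = -323$)
$96637 + L{\left(29 \cdot 3 \right)} = 96637 - 323 = 96314$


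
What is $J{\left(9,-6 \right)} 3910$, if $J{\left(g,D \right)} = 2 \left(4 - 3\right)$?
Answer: $7820$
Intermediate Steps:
$J{\left(g,D \right)} = 2$ ($J{\left(g,D \right)} = 2 \cdot 1 = 2$)
$J{\left(9,-6 \right)} 3910 = 2 \cdot 3910 = 7820$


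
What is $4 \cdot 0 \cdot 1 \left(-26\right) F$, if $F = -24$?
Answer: $0$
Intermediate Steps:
$4 \cdot 0 \cdot 1 \left(-26\right) F = 4 \cdot 0 \cdot 1 \left(-26\right) \left(-24\right) = 0 \cdot 1 \left(-26\right) \left(-24\right) = 0 \left(-26\right) \left(-24\right) = 0 \left(-24\right) = 0$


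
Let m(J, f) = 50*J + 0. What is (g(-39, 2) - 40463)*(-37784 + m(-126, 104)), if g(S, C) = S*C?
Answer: 1787209444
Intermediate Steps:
g(S, C) = C*S
m(J, f) = 50*J
(g(-39, 2) - 40463)*(-37784 + m(-126, 104)) = (2*(-39) - 40463)*(-37784 + 50*(-126)) = (-78 - 40463)*(-37784 - 6300) = -40541*(-44084) = 1787209444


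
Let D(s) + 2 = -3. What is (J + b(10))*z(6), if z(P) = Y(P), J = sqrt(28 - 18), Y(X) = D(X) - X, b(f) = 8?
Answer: -88 - 11*sqrt(10) ≈ -122.79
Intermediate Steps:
D(s) = -5 (D(s) = -2 - 3 = -5)
Y(X) = -5 - X
J = sqrt(10) ≈ 3.1623
z(P) = -5 - P
(J + b(10))*z(6) = (sqrt(10) + 8)*(-5 - 1*6) = (8 + sqrt(10))*(-5 - 6) = (8 + sqrt(10))*(-11) = -88 - 11*sqrt(10)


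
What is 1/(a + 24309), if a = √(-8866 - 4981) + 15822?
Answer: 40131/1610511008 - I*√13847/1610511008 ≈ 2.4918e-5 - 7.3066e-8*I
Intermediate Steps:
a = 15822 + I*√13847 (a = √(-13847) + 15822 = I*√13847 + 15822 = 15822 + I*√13847 ≈ 15822.0 + 117.67*I)
1/(a + 24309) = 1/((15822 + I*√13847) + 24309) = 1/(40131 + I*√13847)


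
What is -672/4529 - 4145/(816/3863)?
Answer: -10359929681/527952 ≈ -19623.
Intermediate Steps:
-672/4529 - 4145/(816/3863) = -672*1/4529 - 4145/(816*(1/3863)) = -96/647 - 4145/816/3863 = -96/647 - 4145*3863/816 = -96/647 - 16012135/816 = -10359929681/527952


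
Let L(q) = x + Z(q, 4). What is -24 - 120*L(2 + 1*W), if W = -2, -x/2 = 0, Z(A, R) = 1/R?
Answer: -54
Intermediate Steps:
x = 0 (x = -2*0 = 0)
L(q) = 1/4 (L(q) = 0 + 1/4 = 1/4)
-24 - 120*L(2 + 1*W) = -24 - 120*1/4 = -24 - 30 = -54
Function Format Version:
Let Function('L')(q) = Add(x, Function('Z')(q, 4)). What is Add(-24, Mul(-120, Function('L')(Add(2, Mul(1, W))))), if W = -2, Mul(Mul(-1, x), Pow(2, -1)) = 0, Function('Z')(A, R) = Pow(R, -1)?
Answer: -54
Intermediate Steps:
x = 0 (x = Mul(-2, 0) = 0)
Function('L')(q) = Rational(1, 4) (Function('L')(q) = Add(0, Pow(4, -1)) = Add(0, Rational(1, 4)) = Rational(1, 4))
Add(-24, Mul(-120, Function('L')(Add(2, Mul(1, W))))) = Add(-24, Mul(-120, Rational(1, 4))) = Add(-24, -30) = -54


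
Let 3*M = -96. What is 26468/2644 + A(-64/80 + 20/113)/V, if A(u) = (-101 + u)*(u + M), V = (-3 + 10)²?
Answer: 803046284609/10339378525 ≈ 77.669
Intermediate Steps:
M = -32 (M = (⅓)*(-96) = -32)
V = 49 (V = 7² = 49)
A(u) = (-101 + u)*(-32 + u) (A(u) = (-101 + u)*(u - 32) = (-101 + u)*(-32 + u))
26468/2644 + A(-64/80 + 20/113)/V = 26468/2644 + (3232 + (-64/80 + 20/113)² - 133*(-64/80 + 20/113))/49 = 26468*(1/2644) + (3232 + (-64*1/80 + 20*(1/113))² - 133*(-64*1/80 + 20*(1/113)))*(1/49) = 6617/661 + (3232 + (-⅘ + 20/113)² - 133*(-⅘ + 20/113))*(1/49) = 6617/661 + (3232 + (-352/565)² - 133*(-352/565))*(1/49) = 6617/661 + (3232 + 123904/319225 + 46816/565)*(1/49) = 6617/661 + (1058310144/319225)*(1/49) = 6617/661 + 1058310144/15642025 = 803046284609/10339378525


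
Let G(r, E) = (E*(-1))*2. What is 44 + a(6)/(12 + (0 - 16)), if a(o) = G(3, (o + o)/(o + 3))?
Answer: 134/3 ≈ 44.667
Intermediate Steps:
G(r, E) = -2*E (G(r, E) = -E*2 = -2*E)
a(o) = -4*o/(3 + o) (a(o) = -2*(o + o)/(o + 3) = -2*2*o/(3 + o) = -4*o/(3 + o))
44 + a(6)/(12 + (0 - 16)) = 44 + (-4*6/(3 + 6))/(12 + (0 - 16)) = 44 + (-4*6/9)/(12 - 16) = 44 + (-4*6*⅑)/(-4) = 44 - ¼*(-8/3) = 44 + ⅔ = 134/3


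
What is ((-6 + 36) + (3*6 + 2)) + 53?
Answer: 103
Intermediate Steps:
((-6 + 36) + (3*6 + 2)) + 53 = (30 + (18 + 2)) + 53 = (30 + 20) + 53 = 50 + 53 = 103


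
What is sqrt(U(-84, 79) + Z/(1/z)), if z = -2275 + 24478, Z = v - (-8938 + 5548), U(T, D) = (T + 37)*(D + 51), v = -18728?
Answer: 2*I*sqrt(85138931) ≈ 18454.0*I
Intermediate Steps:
U(T, D) = (37 + T)*(51 + D)
Z = -15338 (Z = -18728 - (-8938 + 5548) = -18728 - 1*(-3390) = -18728 + 3390 = -15338)
z = 22203
sqrt(U(-84, 79) + Z/(1/z)) = sqrt((1887 + 37*79 + 51*(-84) + 79*(-84)) - 15338/(1/22203)) = sqrt((1887 + 2923 - 4284 - 6636) - 15338/1/22203) = sqrt(-6110 - 15338*22203) = sqrt(-6110 - 340549614) = sqrt(-340555724) = 2*I*sqrt(85138931)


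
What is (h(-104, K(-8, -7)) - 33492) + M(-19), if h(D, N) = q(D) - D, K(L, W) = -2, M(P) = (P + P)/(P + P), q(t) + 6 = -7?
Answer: -33400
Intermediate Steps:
q(t) = -13 (q(t) = -6 - 7 = -13)
M(P) = 1 (M(P) = (2*P)/((2*P)) = (2*P)*(1/(2*P)) = 1)
h(D, N) = -13 - D
(h(-104, K(-8, -7)) - 33492) + M(-19) = ((-13 - 1*(-104)) - 33492) + 1 = ((-13 + 104) - 33492) + 1 = (91 - 33492) + 1 = -33401 + 1 = -33400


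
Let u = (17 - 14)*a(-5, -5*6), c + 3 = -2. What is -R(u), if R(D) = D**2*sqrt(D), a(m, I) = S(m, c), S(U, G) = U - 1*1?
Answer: -972*I*sqrt(2) ≈ -1374.6*I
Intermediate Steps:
c = -5 (c = -3 - 2 = -5)
S(U, G) = -1 + U (S(U, G) = U - 1 = -1 + U)
a(m, I) = -1 + m
u = -18 (u = (17 - 14)*(-1 - 5) = 3*(-6) = -18)
R(D) = D**(5/2)
-R(u) = -(-18)**(5/2) = -972*I*sqrt(2)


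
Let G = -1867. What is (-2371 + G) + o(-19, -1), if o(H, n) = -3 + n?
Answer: -4242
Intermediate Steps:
(-2371 + G) + o(-19, -1) = (-2371 - 1867) + (-3 - 1) = -4238 - 4 = -4242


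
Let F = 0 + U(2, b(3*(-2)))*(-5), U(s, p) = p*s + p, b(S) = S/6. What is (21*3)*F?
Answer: 945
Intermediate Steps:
b(S) = S/6 (b(S) = S*(1/6) = S/6)
U(s, p) = p + p*s
F = 15 (F = 0 + (((3*(-2))/6)*(1 + 2))*(-5) = 0 + (((1/6)*(-6))*3)*(-5) = 0 - 1*3*(-5) = 0 - 3*(-5) = 0 + 15 = 15)
(21*3)*F = (21*3)*15 = 63*15 = 945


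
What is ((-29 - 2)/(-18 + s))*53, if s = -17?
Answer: 1643/35 ≈ 46.943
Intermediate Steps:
((-29 - 2)/(-18 + s))*53 = ((-29 - 2)/(-18 - 17))*53 = -31/(-35)*53 = -31*(-1/35)*53 = (31/35)*53 = 1643/35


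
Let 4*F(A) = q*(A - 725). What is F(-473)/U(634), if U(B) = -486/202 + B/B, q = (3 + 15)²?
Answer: 4900419/71 ≈ 69020.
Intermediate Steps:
q = 324 (q = 18² = 324)
F(A) = -58725 + 81*A (F(A) = (324*(A - 725))/4 = (324*(-725 + A))/4 = (-234900 + 324*A)/4 = -58725 + 81*A)
U(B) = -142/101 (U(B) = -486*1/202 + 1 = -243/101 + 1 = -142/101)
F(-473)/U(634) = (-58725 + 81*(-473))/(-142/101) = (-58725 - 38313)*(-101/142) = -97038*(-101/142) = 4900419/71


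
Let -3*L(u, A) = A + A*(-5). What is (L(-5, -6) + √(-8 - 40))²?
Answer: 16 - 64*I*√3 ≈ 16.0 - 110.85*I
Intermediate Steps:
L(u, A) = 4*A/3 (L(u, A) = -(A + A*(-5))/3 = -(A - 5*A)/3 = -(-4)*A/3 = 4*A/3)
(L(-5, -6) + √(-8 - 40))² = ((4/3)*(-6) + √(-8 - 40))² = (-8 + √(-48))² = (-8 + 4*I*√3)²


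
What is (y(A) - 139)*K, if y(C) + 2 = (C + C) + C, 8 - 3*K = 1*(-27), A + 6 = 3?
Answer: -1750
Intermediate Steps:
A = -3 (A = -6 + 3 = -3)
K = 35/3 (K = 8/3 - (-27)/3 = 8/3 - 1/3*(-27) = 8/3 + 9 = 35/3 ≈ 11.667)
y(C) = -2 + 3*C (y(C) = -2 + ((C + C) + C) = -2 + (2*C + C) = -2 + 3*C)
(y(A) - 139)*K = ((-2 + 3*(-3)) - 139)*(35/3) = ((-2 - 9) - 139)*(35/3) = (-11 - 139)*(35/3) = -150*35/3 = -1750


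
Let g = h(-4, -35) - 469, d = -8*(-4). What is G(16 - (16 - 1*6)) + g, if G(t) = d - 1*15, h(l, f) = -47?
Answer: -499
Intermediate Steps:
d = 32
G(t) = 17 (G(t) = 32 - 1*15 = 32 - 15 = 17)
g = -516 (g = -47 - 469 = -516)
G(16 - (16 - 1*6)) + g = 17 - 516 = -499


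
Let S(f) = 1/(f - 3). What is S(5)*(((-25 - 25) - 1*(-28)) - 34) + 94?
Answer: 66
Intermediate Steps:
S(f) = 1/(-3 + f)
S(5)*(((-25 - 25) - 1*(-28)) - 34) + 94 = (((-25 - 25) - 1*(-28)) - 34)/(-3 + 5) + 94 = ((-50 + 28) - 34)/2 + 94 = (-22 - 34)/2 + 94 = (½)*(-56) + 94 = -28 + 94 = 66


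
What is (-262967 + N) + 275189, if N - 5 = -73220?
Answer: -60993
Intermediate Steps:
N = -73215 (N = 5 - 73220 = -73215)
(-262967 + N) + 275189 = (-262967 - 73215) + 275189 = -336182 + 275189 = -60993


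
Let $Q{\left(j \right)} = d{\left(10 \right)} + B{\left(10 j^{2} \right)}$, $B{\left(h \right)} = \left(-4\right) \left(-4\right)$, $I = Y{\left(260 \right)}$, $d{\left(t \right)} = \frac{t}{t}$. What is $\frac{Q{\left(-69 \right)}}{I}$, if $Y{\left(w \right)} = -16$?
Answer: $- \frac{17}{16} \approx -1.0625$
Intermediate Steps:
$d{\left(t \right)} = 1$
$I = -16$
$B{\left(h \right)} = 16$
$Q{\left(j \right)} = 17$ ($Q{\left(j \right)} = 1 + 16 = 17$)
$\frac{Q{\left(-69 \right)}}{I} = \frac{17}{-16} = 17 \left(- \frac{1}{16}\right) = - \frac{17}{16}$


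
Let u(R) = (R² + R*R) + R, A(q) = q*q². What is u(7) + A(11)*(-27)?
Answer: -35832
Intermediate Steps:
A(q) = q³
u(R) = R + 2*R² (u(R) = (R² + R²) + R = 2*R² + R = R + 2*R²)
u(7) + A(11)*(-27) = 7*(1 + 2*7) + 11³*(-27) = 7*(1 + 14) + 1331*(-27) = 7*15 - 35937 = 105 - 35937 = -35832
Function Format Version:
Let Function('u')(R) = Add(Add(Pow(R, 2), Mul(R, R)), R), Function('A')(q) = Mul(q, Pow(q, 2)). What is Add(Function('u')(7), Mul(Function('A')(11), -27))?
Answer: -35832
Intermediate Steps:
Function('A')(q) = Pow(q, 3)
Function('u')(R) = Add(R, Mul(2, Pow(R, 2))) (Function('u')(R) = Add(Add(Pow(R, 2), Pow(R, 2)), R) = Add(Mul(2, Pow(R, 2)), R) = Add(R, Mul(2, Pow(R, 2))))
Add(Function('u')(7), Mul(Function('A')(11), -27)) = Add(Mul(7, Add(1, Mul(2, 7))), Mul(Pow(11, 3), -27)) = Add(Mul(7, Add(1, 14)), Mul(1331, -27)) = Add(Mul(7, 15), -35937) = Add(105, -35937) = -35832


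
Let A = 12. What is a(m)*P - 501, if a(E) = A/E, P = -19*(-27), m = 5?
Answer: 3651/5 ≈ 730.20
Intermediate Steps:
P = 513
a(E) = 12/E
a(m)*P - 501 = (12/5)*513 - 501 = 6156/5 - 501 = 3651/5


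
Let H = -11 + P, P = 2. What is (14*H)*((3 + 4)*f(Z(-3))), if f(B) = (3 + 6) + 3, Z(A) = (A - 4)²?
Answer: -10584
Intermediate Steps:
H = -9 (H = -11 + 2 = -9)
Z(A) = (-4 + A)²
f(B) = 12 (f(B) = 9 + 3 = 12)
(14*H)*((3 + 4)*f(Z(-3))) = (14*(-9))*((3 + 4)*12) = -882*12 = -126*84 = -10584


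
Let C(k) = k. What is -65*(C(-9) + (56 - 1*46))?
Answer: -65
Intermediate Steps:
-65*(C(-9) + (56 - 1*46)) = -65*(-9 + (56 - 1*46)) = -65*(-9 + (56 - 46)) = -65*(-9 + 10) = -65*1 = -65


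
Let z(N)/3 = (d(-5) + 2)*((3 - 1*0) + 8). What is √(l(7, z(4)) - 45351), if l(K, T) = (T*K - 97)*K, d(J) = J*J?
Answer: I*√2371 ≈ 48.693*I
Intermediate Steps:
d(J) = J²
z(N) = 891 (z(N) = 3*(((-5)² + 2)*((3 - 1*0) + 8)) = 3*((25 + 2)*((3 + 0) + 8)) = 3*(27*(3 + 8)) = 3*(27*11) = 3*297 = 891)
l(K, T) = K*(-97 + K*T) (l(K, T) = (K*T - 97)*K = (-97 + K*T)*K = K*(-97 + K*T))
√(l(7, z(4)) - 45351) = √(7*(-97 + 7*891) - 45351) = √(7*(-97 + 6237) - 45351) = √(7*6140 - 45351) = √(42980 - 45351) = √(-2371) = I*√2371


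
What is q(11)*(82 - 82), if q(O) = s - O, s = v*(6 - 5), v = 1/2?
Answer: 0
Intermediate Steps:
v = ½ (v = 1*(½) = ½ ≈ 0.50000)
s = ½ (s = (6 - 5)/2 = (½)*1 = ½ ≈ 0.50000)
q(O) = ½ - O
q(11)*(82 - 82) = (½ - 1*11)*(82 - 82) = (½ - 11)*0 = -21/2*0 = 0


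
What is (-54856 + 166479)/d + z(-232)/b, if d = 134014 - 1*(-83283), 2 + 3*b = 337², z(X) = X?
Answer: 12525450529/24677768399 ≈ 0.50756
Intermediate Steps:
b = 113567/3 (b = -⅔ + (⅓)*337² = -⅔ + (⅓)*113569 = -⅔ + 113569/3 = 113567/3 ≈ 37856.)
d = 217297 (d = 134014 + 83283 = 217297)
(-54856 + 166479)/d + z(-232)/b = (-54856 + 166479)/217297 - 232/113567/3 = 111623*(1/217297) - 232*3/113567 = 111623/217297 - 696/113567 = 12525450529/24677768399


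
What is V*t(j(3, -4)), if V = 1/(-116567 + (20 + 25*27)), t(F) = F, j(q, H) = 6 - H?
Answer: -5/57936 ≈ -8.6302e-5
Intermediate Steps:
V = -1/115872 (V = 1/(-116567 + (20 + 675)) = 1/(-116567 + 695) = 1/(-115872) = -1/115872 ≈ -8.6302e-6)
V*t(j(3, -4)) = -(6 - 1*(-4))/115872 = -(6 + 4)/115872 = -1/115872*10 = -5/57936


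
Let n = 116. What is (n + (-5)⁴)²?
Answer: 549081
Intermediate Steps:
(n + (-5)⁴)² = (116 + (-5)⁴)² = (116 + 625)² = 741² = 549081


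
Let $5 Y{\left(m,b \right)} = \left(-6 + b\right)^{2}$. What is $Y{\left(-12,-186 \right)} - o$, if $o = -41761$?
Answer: $\frac{245669}{5} \approx 49134.0$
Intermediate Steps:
$Y{\left(m,b \right)} = \frac{\left(-6 + b\right)^{2}}{5}$
$Y{\left(-12,-186 \right)} - o = \frac{\left(-6 - 186\right)^{2}}{5} - -41761 = \frac{\left(-192\right)^{2}}{5} + 41761 = \frac{1}{5} \cdot 36864 + 41761 = \frac{36864}{5} + 41761 = \frac{245669}{5}$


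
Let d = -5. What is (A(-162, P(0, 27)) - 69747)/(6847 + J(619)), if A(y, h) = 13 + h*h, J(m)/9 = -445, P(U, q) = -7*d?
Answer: -9787/406 ≈ -24.106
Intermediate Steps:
P(U, q) = 35 (P(U, q) = -7*(-5) = 35)
J(m) = -4005 (J(m) = 9*(-445) = -4005)
A(y, h) = 13 + h²
(A(-162, P(0, 27)) - 69747)/(6847 + J(619)) = ((13 + 35²) - 69747)/(6847 - 4005) = ((13 + 1225) - 69747)/2842 = (1238 - 69747)*(1/2842) = -68509*1/2842 = -9787/406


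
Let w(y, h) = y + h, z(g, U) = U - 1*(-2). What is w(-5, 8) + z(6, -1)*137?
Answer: 140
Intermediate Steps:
z(g, U) = 2 + U (z(g, U) = U + 2 = 2 + U)
w(y, h) = h + y
w(-5, 8) + z(6, -1)*137 = (8 - 5) + (2 - 1)*137 = 3 + 1*137 = 3 + 137 = 140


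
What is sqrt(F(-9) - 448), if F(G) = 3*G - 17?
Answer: 2*I*sqrt(123) ≈ 22.181*I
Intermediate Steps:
F(G) = -17 + 3*G
sqrt(F(-9) - 448) = sqrt((-17 + 3*(-9)) - 448) = sqrt((-17 - 27) - 448) = sqrt(-44 - 448) = sqrt(-492) = 2*I*sqrt(123)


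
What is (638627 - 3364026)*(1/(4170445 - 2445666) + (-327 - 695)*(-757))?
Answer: -3636723838459389333/1724779 ≈ -2.1085e+12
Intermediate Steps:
(638627 - 3364026)*(1/(4170445 - 2445666) + (-327 - 695)*(-757)) = -2725399*(1/1724779 - 1022*(-757)) = -2725399*(1/1724779 + 773654) = -2725399*1334382172467/1724779 = -3636723838459389333/1724779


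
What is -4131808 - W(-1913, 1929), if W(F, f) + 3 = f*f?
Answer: -7852846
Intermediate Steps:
W(F, f) = -3 + f**2 (W(F, f) = -3 + f*f = -3 + f**2)
-4131808 - W(-1913, 1929) = -4131808 - (-3 + 1929**2) = -4131808 - (-3 + 3721041) = -4131808 - 1*3721038 = -4131808 - 3721038 = -7852846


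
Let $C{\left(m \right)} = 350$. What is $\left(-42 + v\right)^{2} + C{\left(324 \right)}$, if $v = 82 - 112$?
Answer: $5534$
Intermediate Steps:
$v = -30$
$\left(-42 + v\right)^{2} + C{\left(324 \right)} = \left(-42 - 30\right)^{2} + 350 = \left(-72\right)^{2} + 350 = 5184 + 350 = 5534$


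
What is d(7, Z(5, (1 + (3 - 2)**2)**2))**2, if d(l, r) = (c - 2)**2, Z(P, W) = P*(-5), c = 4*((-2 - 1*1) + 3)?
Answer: 16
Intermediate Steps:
c = 0 (c = 4*((-2 - 1) + 3) = 4*(-3 + 3) = 4*0 = 0)
Z(P, W) = -5*P
d(l, r) = 4 (d(l, r) = (0 - 2)**2 = (-2)**2 = 4)
d(7, Z(5, (1 + (3 - 2)**2)**2))**2 = 4**2 = 16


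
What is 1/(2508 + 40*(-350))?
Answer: -1/11492 ≈ -8.7017e-5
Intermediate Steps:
1/(2508 + 40*(-350)) = 1/(2508 - 14000) = 1/(-11492) = -1/11492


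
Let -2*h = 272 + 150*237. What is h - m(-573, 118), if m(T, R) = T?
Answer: -17338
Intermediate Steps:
h = -17911 (h = -(272 + 150*237)/2 = -(272 + 35550)/2 = -½*35822 = -17911)
h - m(-573, 118) = -17911 - 1*(-573) = -17911 + 573 = -17338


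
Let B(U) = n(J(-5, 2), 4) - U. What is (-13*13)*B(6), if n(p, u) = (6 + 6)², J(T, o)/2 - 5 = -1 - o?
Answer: -23322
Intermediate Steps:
J(T, o) = 8 - 2*o (J(T, o) = 10 + 2*(-1 - o) = 10 + (-2 - 2*o) = 8 - 2*o)
n(p, u) = 144 (n(p, u) = 12² = 144)
B(U) = 144 - U
(-13*13)*B(6) = (-13*13)*(144 - 1*6) = -169*(144 - 6) = -169*138 = -23322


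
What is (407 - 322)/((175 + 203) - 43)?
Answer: 17/67 ≈ 0.25373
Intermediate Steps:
(407 - 322)/((175 + 203) - 43) = 85/(378 - 43) = 85/335 = 85*(1/335) = 17/67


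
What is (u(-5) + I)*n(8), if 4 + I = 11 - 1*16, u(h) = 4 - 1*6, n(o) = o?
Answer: -88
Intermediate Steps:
u(h) = -2 (u(h) = 4 - 6 = -2)
I = -9 (I = -4 + (11 - 1*16) = -4 + (11 - 16) = -4 - 5 = -9)
(u(-5) + I)*n(8) = (-2 - 9)*8 = -11*8 = -88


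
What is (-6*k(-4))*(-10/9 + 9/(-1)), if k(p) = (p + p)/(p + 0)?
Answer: 364/3 ≈ 121.33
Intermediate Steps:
k(p) = 2 (k(p) = (2*p)/p = 2)
(-6*k(-4))*(-10/9 + 9/(-1)) = (-6*2)*(-10/9 + 9/(-1)) = -12*(-10*1/9 + 9*(-1)) = -12*(-10/9 - 9) = -12*(-91/9) = 364/3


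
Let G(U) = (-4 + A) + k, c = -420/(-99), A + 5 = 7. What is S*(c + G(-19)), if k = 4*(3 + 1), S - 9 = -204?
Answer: -39130/11 ≈ -3557.3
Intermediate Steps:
A = 2 (A = -5 + 7 = 2)
S = -195 (S = 9 - 204 = -195)
k = 16 (k = 4*4 = 16)
c = 140/33 (c = -420*(-1/99) = 140/33 ≈ 4.2424)
G(U) = 14 (G(U) = (-4 + 2) + 16 = -2 + 16 = 14)
S*(c + G(-19)) = -195*(140/33 + 14) = -195*602/33 = -39130/11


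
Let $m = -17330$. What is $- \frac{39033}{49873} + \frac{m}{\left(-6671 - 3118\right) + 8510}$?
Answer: $\frac{814375883}{63787567} \approx 12.767$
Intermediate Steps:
$- \frac{39033}{49873} + \frac{m}{\left(-6671 - 3118\right) + 8510} = - \frac{39033}{49873} - \frac{17330}{\left(-6671 - 3118\right) + 8510} = \left(-39033\right) \frac{1}{49873} - \frac{17330}{-9789 + 8510} = - \frac{39033}{49873} - \frac{17330}{-1279} = - \frac{39033}{49873} - - \frac{17330}{1279} = - \frac{39033}{49873} + \frac{17330}{1279} = \frac{814375883}{63787567}$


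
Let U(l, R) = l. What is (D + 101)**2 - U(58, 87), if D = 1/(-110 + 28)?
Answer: 68184969/6724 ≈ 10141.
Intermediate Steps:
D = -1/82 (D = 1/(-82) = -1/82 ≈ -0.012195)
(D + 101)**2 - U(58, 87) = (-1/82 + 101)**2 - 1*58 = (8281/82)**2 - 58 = 68574961/6724 - 58 = 68184969/6724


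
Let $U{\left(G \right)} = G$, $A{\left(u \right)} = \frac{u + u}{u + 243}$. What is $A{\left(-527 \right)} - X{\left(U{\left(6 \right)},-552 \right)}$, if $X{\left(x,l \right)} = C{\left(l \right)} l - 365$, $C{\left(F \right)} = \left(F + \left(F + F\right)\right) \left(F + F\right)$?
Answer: $\frac{143303562373}{142} \approx 1.0092 \cdot 10^{9}$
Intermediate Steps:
$A{\left(u \right)} = \frac{2 u}{243 + u}$
$C{\left(F \right)} = 6 F^{2}$ ($C{\left(F \right)} = \left(F + 2 F\right) 2 F = 3 F 2 F = 6 F^{2}$)
$X{\left(x,l \right)} = -365 + 6 l^{3}$ ($X{\left(x,l \right)} = 6 l^{2} l - 365 = 6 l^{3} - 365 = -365 + 6 l^{3}$)
$A{\left(-527 \right)} - X{\left(U{\left(6 \right)},-552 \right)} = 2 \left(-527\right) \frac{1}{243 - 527} - \left(-365 + 6 \left(-552\right)^{3}\right) = 2 \left(-527\right) \frac{1}{-284} - \left(-365 + 6 \left(-168196608\right)\right) = 2 \left(-527\right) \left(- \frac{1}{284}\right) - \left(-365 - 1009179648\right) = \frac{527}{142} - -1009180013 = \frac{527}{142} + 1009180013 = \frac{143303562373}{142}$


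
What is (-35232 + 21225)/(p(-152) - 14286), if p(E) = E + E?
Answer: 14007/14590 ≈ 0.96004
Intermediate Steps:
p(E) = 2*E
(-35232 + 21225)/(p(-152) - 14286) = (-35232 + 21225)/(2*(-152) - 14286) = -14007/(-304 - 14286) = -14007/(-14590) = -14007*(-1/14590) = 14007/14590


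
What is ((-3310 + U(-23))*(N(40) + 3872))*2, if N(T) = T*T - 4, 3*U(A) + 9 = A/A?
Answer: -108681968/3 ≈ -3.6227e+7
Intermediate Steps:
U(A) = -8/3 (U(A) = -3 + (A/A)/3 = -3 + (⅓)*1 = -3 + ⅓ = -8/3)
N(T) = -4 + T² (N(T) = T² - 4 = -4 + T²)
((-3310 + U(-23))*(N(40) + 3872))*2 = ((-3310 - 8/3)*((-4 + 40²) + 3872))*2 = -9938*((-4 + 1600) + 3872)/3*2 = -9938*(1596 + 3872)/3*2 = -9938/3*5468*2 = -54340984/3*2 = -108681968/3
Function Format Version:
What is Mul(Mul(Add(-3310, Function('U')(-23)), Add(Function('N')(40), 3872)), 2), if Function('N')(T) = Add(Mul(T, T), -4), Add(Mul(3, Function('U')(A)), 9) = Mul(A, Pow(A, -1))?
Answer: Rational(-108681968, 3) ≈ -3.6227e+7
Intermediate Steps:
Function('U')(A) = Rational(-8, 3) (Function('U')(A) = Add(-3, Mul(Rational(1, 3), Mul(A, Pow(A, -1)))) = Add(-3, Mul(Rational(1, 3), 1)) = Add(-3, Rational(1, 3)) = Rational(-8, 3))
Function('N')(T) = Add(-4, Pow(T, 2)) (Function('N')(T) = Add(Pow(T, 2), -4) = Add(-4, Pow(T, 2)))
Mul(Mul(Add(-3310, Function('U')(-23)), Add(Function('N')(40), 3872)), 2) = Mul(Mul(Add(-3310, Rational(-8, 3)), Add(Add(-4, Pow(40, 2)), 3872)), 2) = Mul(Mul(Rational(-9938, 3), Add(Add(-4, 1600), 3872)), 2) = Mul(Mul(Rational(-9938, 3), Add(1596, 3872)), 2) = Mul(Mul(Rational(-9938, 3), 5468), 2) = Mul(Rational(-54340984, 3), 2) = Rational(-108681968, 3)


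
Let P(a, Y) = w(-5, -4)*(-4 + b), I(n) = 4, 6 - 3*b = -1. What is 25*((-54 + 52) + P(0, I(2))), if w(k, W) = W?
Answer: 350/3 ≈ 116.67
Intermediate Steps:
b = 7/3 (b = 2 - ⅓*(-1) = 2 + ⅓ = 7/3 ≈ 2.3333)
P(a, Y) = 20/3 (P(a, Y) = -4*(-4 + 7/3) = -4*(-5/3) = 20/3)
25*((-54 + 52) + P(0, I(2))) = 25*((-54 + 52) + 20/3) = 25*(-2 + 20/3) = 25*(14/3) = 350/3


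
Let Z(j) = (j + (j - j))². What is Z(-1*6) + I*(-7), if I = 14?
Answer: -62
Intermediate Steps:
Z(j) = j² (Z(j) = (j + 0)² = j²)
Z(-1*6) + I*(-7) = (-1*6)² + 14*(-7) = (-6)² - 98 = 36 - 98 = -62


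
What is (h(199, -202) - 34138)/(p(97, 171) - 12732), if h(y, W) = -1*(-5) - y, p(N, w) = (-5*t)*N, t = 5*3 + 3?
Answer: 5722/3577 ≈ 1.5997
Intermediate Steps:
t = 18 (t = 15 + 3 = 18)
p(N, w) = -90*N (p(N, w) = (-5*18)*N = -90*N)
h(y, W) = 5 - y
(h(199, -202) - 34138)/(p(97, 171) - 12732) = ((5 - 1*199) - 34138)/(-90*97 - 12732) = ((5 - 199) - 34138)/(-8730 - 12732) = (-194 - 34138)/(-21462) = -34332*(-1/21462) = 5722/3577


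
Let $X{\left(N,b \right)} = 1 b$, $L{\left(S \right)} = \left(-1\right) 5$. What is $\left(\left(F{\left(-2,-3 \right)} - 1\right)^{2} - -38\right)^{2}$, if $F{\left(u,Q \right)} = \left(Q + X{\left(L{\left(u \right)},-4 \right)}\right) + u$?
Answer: $19044$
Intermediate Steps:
$L{\left(S \right)} = -5$
$X{\left(N,b \right)} = b$
$F{\left(u,Q \right)} = -4 + Q + u$ ($F{\left(u,Q \right)} = \left(Q - 4\right) + u = \left(-4 + Q\right) + u = -4 + Q + u$)
$\left(\left(F{\left(-2,-3 \right)} - 1\right)^{2} - -38\right)^{2} = \left(\left(\left(-4 - 3 - 2\right) - 1\right)^{2} - -38\right)^{2} = \left(\left(-9 - 1\right)^{2} + 38\right)^{2} = \left(\left(-10\right)^{2} + 38\right)^{2} = \left(100 + 38\right)^{2} = 138^{2} = 19044$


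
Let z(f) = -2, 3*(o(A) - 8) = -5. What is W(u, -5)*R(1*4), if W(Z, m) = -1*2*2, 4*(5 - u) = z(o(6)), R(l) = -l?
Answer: 16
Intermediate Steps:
o(A) = 19/3 (o(A) = 8 + (⅓)*(-5) = 8 - 5/3 = 19/3)
u = 11/2 (u = 5 - ¼*(-2) = 5 + ½ = 11/2 ≈ 5.5000)
W(Z, m) = -4 (W(Z, m) = -2*2 = -4)
W(u, -5)*R(1*4) = -(-4)*1*4 = -(-4)*4 = -4*(-4) = 16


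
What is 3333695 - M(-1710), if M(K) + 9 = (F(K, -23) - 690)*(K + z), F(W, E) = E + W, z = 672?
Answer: 818630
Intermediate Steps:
M(K) = -9 + (-713 + K)*(672 + K) (M(K) = -9 + ((-23 + K) - 690)*(K + 672) = -9 + (-713 + K)*(672 + K))
3333695 - M(-1710) = 3333695 - (-479145 + (-1710)**2 - 41*(-1710)) = 3333695 - (-479145 + 2924100 + 70110) = 3333695 - 1*2515065 = 3333695 - 2515065 = 818630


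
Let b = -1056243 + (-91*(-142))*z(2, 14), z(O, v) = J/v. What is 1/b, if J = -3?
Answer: -1/1059012 ≈ -9.4428e-7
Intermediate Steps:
z(O, v) = -3/v
b = -1059012 (b = -1056243 + (-91*(-142))*(-3/14) = -1056243 + 12922*(-3*1/14) = -1056243 + 12922*(-3/14) = -1056243 - 2769 = -1059012)
1/b = 1/(-1059012) = -1/1059012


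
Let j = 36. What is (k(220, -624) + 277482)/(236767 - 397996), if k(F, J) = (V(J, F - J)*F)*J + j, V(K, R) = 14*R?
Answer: 540607654/53743 ≈ 10059.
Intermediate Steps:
k(F, J) = 36 + F*J*(-14*J + 14*F) (k(F, J) = ((14*(F - J))*F)*J + 36 = ((-14*J + 14*F)*F)*J + 36 = (F*(-14*J + 14*F))*J + 36 = F*J*(-14*J + 14*F) + 36 = 36 + F*J*(-14*J + 14*F))
(k(220, -624) + 277482)/(236767 - 397996) = ((36 + 14*220*(-624)*(220 - 1*(-624))) + 277482)/(236767 - 397996) = ((36 + 14*220*(-624)*(220 + 624)) + 277482)/(-161229) = ((36 + 14*220*(-624)*844) + 277482)*(-1/161229) = ((36 - 1622100480) + 277482)*(-1/161229) = (-1622100444 + 277482)*(-1/161229) = -1621822962*(-1/161229) = 540607654/53743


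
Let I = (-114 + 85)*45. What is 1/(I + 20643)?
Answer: 1/19338 ≈ 5.1712e-5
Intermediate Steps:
I = -1305 (I = -29*45 = -1305)
1/(I + 20643) = 1/(-1305 + 20643) = 1/19338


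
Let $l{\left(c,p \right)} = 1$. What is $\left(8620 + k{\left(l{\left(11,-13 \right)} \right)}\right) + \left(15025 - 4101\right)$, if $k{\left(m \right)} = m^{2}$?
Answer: $19545$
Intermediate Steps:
$\left(8620 + k{\left(l{\left(11,-13 \right)} \right)}\right) + \left(15025 - 4101\right) = \left(8620 + 1^{2}\right) + \left(15025 - 4101\right) = \left(8620 + 1\right) + \left(15025 + \left(-7666 + 3565\right)\right) = 8621 + \left(15025 - 4101\right) = 8621 + 10924 = 19545$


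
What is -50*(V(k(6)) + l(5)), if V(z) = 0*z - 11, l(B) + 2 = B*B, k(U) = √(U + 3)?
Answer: -600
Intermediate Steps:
k(U) = √(3 + U)
l(B) = -2 + B² (l(B) = -2 + B*B = -2 + B²)
V(z) = -11 (V(z) = 0 - 11 = -11)
-50*(V(k(6)) + l(5)) = -50*(-11 + (-2 + 5²)) = -50*(-11 + (-2 + 25)) = -50*(-11 + 23) = -50*12 = -600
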